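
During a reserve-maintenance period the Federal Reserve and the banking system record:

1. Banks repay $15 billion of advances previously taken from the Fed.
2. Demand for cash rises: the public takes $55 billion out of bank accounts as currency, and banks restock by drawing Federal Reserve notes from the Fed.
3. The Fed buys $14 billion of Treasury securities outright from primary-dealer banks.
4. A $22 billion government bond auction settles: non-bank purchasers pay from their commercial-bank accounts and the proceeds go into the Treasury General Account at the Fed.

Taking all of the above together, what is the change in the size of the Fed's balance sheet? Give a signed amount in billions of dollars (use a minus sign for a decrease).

Discount-window repayment $15 billion: a Fed asset is shed → −$15B.
Currency withdrawal $55 billion: only the composition of liabilities changes → 0.
OMO purchase (from banks) $14 billion: a Fed asset is acquired → +$14B.
Government account inflow $22 billion: only the composition of liabilities changes → 0.
Net: −15 + 0 + 14 + 0 = -$1 billion.

-$1 billion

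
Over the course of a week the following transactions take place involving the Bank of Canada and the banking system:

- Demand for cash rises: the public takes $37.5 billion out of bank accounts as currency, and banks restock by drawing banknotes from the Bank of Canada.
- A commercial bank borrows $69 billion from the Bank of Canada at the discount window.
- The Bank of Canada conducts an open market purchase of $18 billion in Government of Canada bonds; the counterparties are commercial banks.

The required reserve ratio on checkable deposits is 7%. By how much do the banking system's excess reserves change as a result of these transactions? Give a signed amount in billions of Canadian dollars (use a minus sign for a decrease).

+$52.125 billion

Currency withdrawal $37.5 billion: reserves −$37.5B, deposits −$37.5B.
Discount-window loan $69 billion: reserves +$69B, deposits 0.
OMO purchase (from banks) $18 billion: reserves +$18B, deposits 0.
Totals: Δreserves = +$49.5B, Δdeposits = −$37.5B.
Δrequired reserves = 7% × −$37.5B = −$2.625B.
Δexcess reserves = Δreserves − Δrequired = +$49.5B − (−$2.625B) = +$52.125 billion.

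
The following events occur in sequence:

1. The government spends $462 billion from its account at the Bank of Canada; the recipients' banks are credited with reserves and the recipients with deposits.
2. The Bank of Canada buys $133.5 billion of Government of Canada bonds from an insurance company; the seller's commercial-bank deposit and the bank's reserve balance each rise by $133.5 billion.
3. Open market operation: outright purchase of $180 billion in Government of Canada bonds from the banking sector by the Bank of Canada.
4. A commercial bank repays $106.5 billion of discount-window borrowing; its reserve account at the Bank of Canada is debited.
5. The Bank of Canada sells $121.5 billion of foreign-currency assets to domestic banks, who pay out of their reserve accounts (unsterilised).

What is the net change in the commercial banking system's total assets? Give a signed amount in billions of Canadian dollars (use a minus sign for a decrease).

Bank of Canada balance sheet:
  Assets:      Securities +$313.5B, Loans to banks −$106.5B, Foreign assets −$121.5B
  Liabilities: Bank reserves +$547.5B, Government deposits −$462B
Commercial banking system:
  Assets:      Reserves at CB +$547.5B, Securities −$180B, Foreign assets +$121.5B
  Liabilities: Checkable deposits +$595.5B, Borrowings from CB −$106.5B
Change in total bank assets = +$489 billion.

+$489 billion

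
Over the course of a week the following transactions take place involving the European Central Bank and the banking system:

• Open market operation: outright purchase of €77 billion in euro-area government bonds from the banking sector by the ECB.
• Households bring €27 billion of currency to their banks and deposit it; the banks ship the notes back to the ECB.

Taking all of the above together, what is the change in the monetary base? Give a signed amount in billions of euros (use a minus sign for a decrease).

ECB balance sheet:
  Assets:      Securities +€77B
  Liabilities: Bank reserves +€104B, Currency in circulation −€27B
Commercial banking system:
  Assets:      Reserves at CB +€104B, Securities −€77B
  Liabilities: Checkable deposits +€27B
Monetary base = currency + reserves: −€27B + (+€104B) = +€77 billion.

+€77 billion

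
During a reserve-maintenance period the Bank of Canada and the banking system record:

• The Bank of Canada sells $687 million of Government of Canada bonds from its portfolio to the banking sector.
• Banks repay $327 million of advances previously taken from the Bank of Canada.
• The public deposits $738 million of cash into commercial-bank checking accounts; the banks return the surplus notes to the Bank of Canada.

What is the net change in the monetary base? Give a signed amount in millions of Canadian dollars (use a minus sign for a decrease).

OMO sale (to banks) $687 million: Bank of Canada balance sheet contracts → −$687M.
Discount-window repayment $327 million: Bank of Canada balance sheet contracts → −$327M.
Currency deposit $738 million: just a shift between currency and reserves — both are base money → 0.
Net: −687 − 327 + 0 = -$1014 million.

-$1014 million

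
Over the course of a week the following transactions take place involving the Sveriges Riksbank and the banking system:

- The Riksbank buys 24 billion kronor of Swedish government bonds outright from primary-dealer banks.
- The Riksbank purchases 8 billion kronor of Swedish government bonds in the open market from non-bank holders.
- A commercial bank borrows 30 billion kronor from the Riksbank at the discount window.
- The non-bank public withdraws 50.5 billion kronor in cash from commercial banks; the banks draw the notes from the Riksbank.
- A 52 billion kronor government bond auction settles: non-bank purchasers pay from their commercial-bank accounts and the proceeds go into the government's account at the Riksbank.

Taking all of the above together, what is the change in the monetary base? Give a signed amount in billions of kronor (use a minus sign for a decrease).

+10 billion

Riksbank balance sheet:
  Assets:      Securities +32B, Loans to banks +30B
  Liabilities: Bank reserves −40.5B, Currency in circulation +50.5B, Government deposits +52B
Commercial banking system:
  Assets:      Reserves at CB −40.5B, Securities −24B
  Liabilities: Checkable deposits −94.5B, Borrowings from CB +30B
Monetary base = currency + reserves: +50.5B + (−40.5B) = +10 billion.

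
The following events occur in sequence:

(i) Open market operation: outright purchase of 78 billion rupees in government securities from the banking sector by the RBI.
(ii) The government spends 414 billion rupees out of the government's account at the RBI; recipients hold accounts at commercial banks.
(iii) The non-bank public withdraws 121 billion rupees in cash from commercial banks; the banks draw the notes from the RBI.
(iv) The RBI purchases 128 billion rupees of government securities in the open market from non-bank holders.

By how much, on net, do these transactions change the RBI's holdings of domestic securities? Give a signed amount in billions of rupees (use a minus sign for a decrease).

+206 billion

OMO purchase (from banks) 78 billion rupees: securities added to the RBI's portfolio → +78B.
Government spending 414 billion rupees: the RBI's securities portfolio is untouched → 0.
Currency withdrawal 121 billion rupees: the RBI's securities portfolio is untouched → 0.
Asset purchase (from non-banks) 128 billion rupees: securities added to the RBI's portfolio → +128B.
Net: 78 + 0 + 0 + 128 = +206 billion.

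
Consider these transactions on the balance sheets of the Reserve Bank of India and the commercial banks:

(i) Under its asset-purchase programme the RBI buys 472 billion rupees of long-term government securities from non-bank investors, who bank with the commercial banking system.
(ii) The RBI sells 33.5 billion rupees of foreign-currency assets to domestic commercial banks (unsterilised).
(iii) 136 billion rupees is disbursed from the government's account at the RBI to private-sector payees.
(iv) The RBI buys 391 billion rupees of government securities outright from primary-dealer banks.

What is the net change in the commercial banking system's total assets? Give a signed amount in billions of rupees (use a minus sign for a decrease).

+608 billion

Asset purchase (from non-banks) 472 billion rupees: bank balance sheets expand → +472B.
FX sale 33.5 billion rupees: just an asset swap on bank balance sheets → 0.
Government spending 136 billion rupees: bank balance sheets expand → +136B.
OMO purchase (from banks) 391 billion rupees: just an asset swap on bank balance sheets → 0.
Net: 472 + 0 + 136 + 0 = +608 billion.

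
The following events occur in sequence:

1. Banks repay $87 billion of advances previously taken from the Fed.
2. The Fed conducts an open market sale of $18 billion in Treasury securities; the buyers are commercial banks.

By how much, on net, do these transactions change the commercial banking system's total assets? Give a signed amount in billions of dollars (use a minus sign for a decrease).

Discount-window repayment $87 billion: bank balance sheets shrink → −$87B.
OMO sale (to banks) $18 billion: just an asset swap on bank balance sheets → 0.
Net: −87 + 0 = -$87 billion.

-$87 billion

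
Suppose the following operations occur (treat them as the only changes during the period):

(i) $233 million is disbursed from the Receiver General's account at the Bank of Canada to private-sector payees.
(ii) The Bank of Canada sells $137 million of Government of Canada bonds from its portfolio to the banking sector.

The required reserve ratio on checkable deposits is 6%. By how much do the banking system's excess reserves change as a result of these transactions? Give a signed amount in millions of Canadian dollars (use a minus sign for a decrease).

Government spending $233 million: reserves +$233M, deposits +$233M.
OMO sale (to banks) $137 million: reserves −$137M, deposits 0.
Totals: Δreserves = +$96M, Δdeposits = +$233M.
Δrequired reserves = 6% × +$233M = +$13.98M.
Δexcess reserves = Δreserves − Δrequired = +$96M − (+$13.98M) = +$82.02 million.

+$82.02 million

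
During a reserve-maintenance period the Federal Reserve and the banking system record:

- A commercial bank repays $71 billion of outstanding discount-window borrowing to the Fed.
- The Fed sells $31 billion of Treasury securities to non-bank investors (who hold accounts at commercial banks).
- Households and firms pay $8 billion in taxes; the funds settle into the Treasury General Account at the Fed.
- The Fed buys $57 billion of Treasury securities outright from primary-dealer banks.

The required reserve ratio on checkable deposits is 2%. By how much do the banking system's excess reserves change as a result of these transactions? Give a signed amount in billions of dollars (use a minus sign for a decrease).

-$52.22 billion

Discount-window repayment $71 billion: reserves −$71B, deposits 0.
Asset sale (to non-banks) $31 billion: reserves −$31B, deposits −$31B.
Government account inflow $8 billion: reserves −$8B, deposits −$8B.
OMO purchase (from banks) $57 billion: reserves +$57B, deposits 0.
Totals: Δreserves = −$53B, Δdeposits = −$39B.
Δrequired reserves = 2% × −$39B = −$0.78B.
Δexcess reserves = Δreserves − Δrequired = −$53B − (−$0.78B) = -$52.22 billion.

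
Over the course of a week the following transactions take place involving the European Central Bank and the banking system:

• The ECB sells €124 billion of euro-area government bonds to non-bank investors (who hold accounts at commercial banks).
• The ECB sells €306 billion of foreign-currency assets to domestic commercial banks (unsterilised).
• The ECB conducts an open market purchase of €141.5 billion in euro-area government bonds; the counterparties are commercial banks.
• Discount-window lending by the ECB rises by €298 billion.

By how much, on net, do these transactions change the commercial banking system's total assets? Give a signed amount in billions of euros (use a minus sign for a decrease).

+€174 billion

Asset sale (to non-banks) €124 billion: bank balance sheets shrink → −€124B.
FX sale €306 billion: just an asset swap on bank balance sheets → 0.
OMO purchase (from banks) €141.5 billion: just an asset swap on bank balance sheets → 0.
Discount-window loan €298 billion: bank balance sheets expand → +€298B.
Net: −124 + 0 + 0 + 298 = +€174 billion.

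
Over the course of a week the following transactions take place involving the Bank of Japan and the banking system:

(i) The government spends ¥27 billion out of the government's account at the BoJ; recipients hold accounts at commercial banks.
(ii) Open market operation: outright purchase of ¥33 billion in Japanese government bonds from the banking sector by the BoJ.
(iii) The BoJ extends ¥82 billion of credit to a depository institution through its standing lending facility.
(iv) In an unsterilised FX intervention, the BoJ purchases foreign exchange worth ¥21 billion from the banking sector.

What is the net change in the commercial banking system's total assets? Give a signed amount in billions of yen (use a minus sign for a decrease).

+¥109 billion

Government spending ¥27 billion: bank balance sheets expand → +¥27B.
OMO purchase (from banks) ¥33 billion: just an asset swap on bank balance sheets → 0.
Discount-window loan ¥82 billion: bank balance sheets expand → +¥82B.
FX purchase ¥21 billion: just an asset swap on bank balance sheets → 0.
Net: 27 + 0 + 82 + 0 = +¥109 billion.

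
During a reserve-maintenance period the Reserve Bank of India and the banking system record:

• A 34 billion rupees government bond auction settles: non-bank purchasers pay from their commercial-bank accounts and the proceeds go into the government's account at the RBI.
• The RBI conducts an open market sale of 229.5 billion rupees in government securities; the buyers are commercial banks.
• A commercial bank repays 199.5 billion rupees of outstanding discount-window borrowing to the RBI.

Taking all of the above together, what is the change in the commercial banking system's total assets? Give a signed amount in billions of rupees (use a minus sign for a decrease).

-233.5 billion

Government account inflow 34 billion rupees: bank balance sheets shrink → −34B.
OMO sale (to banks) 229.5 billion rupees: just an asset swap on bank balance sheets → 0.
Discount-window repayment 199.5 billion rupees: bank balance sheets shrink → −199.5B.
Net: −34 + 0 − 199.5 = -233.5 billion.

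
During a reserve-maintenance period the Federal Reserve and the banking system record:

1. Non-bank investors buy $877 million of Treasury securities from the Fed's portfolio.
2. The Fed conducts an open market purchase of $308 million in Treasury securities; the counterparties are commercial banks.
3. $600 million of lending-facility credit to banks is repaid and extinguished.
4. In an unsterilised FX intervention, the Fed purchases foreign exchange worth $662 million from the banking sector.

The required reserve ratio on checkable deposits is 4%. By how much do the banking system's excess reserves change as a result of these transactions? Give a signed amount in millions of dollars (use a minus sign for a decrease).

Asset sale (to non-banks) $877 million: reserves −$877M, deposits −$877M.
OMO purchase (from banks) $308 million: reserves +$308M, deposits 0.
Discount-window repayment $600 million: reserves −$600M, deposits 0.
FX purchase $662 million: reserves +$662M, deposits 0.
Totals: Δreserves = −$507M, Δdeposits = −$877M.
Δrequired reserves = 4% × −$877M = −$35.08M.
Δexcess reserves = Δreserves − Δrequired = −$507M − (−$35.08M) = -$471.92 million.

-$471.92 million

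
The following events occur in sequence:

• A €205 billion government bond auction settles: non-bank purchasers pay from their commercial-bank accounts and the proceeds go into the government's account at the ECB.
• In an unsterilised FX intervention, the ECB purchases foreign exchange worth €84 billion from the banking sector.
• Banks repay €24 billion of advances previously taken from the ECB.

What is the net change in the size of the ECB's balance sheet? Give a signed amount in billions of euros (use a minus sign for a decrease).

ECB balance sheet:
  Assets:      Loans to banks −€24B, Foreign assets +€84B
  Liabilities: Bank reserves −€145B, Government deposits +€205B
Change in total ECB assets = +€60 billion.

+€60 billion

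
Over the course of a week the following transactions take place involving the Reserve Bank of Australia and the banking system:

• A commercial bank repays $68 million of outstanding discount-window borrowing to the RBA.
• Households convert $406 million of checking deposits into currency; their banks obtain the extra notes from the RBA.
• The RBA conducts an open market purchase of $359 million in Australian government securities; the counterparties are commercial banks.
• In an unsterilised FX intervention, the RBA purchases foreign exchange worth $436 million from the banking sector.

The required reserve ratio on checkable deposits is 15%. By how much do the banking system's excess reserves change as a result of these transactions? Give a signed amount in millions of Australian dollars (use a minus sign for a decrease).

+$381.9 million

Discount-window repayment $68 million: reserves −$68M, deposits 0.
Currency withdrawal $406 million: reserves −$406M, deposits −$406M.
OMO purchase (from banks) $359 million: reserves +$359M, deposits 0.
FX purchase $436 million: reserves +$436M, deposits 0.
Totals: Δreserves = +$321M, Δdeposits = −$406M.
Δrequired reserves = 15% × −$406M = −$60.9M.
Δexcess reserves = Δreserves − Δrequired = +$321M − (−$60.9M) = +$381.9 million.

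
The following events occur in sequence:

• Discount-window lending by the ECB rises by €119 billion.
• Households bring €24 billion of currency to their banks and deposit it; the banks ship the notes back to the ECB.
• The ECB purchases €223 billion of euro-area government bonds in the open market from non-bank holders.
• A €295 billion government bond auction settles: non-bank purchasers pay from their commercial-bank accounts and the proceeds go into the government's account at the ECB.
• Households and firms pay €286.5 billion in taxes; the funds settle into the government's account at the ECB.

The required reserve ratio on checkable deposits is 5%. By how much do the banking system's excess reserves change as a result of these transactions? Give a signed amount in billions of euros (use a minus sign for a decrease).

Discount-window loan €119 billion: reserves +€119B, deposits 0.
Currency deposit €24 billion: reserves +€24B, deposits +€24B.
Asset purchase (from non-banks) €223 billion: reserves +€223B, deposits +€223B.
Government account inflow €295 billion: reserves −€295B, deposits −€295B.
Government account inflow €286.5 billion: reserves −€286.5B, deposits −€286.5B.
Totals: Δreserves = −€215.5B, Δdeposits = −€334.5B.
Δrequired reserves = 5% × −€334.5B = −€16.725B.
Δexcess reserves = Δreserves − Δrequired = −€215.5B − (−€16.725B) = -€198.775 billion.

-€198.775 billion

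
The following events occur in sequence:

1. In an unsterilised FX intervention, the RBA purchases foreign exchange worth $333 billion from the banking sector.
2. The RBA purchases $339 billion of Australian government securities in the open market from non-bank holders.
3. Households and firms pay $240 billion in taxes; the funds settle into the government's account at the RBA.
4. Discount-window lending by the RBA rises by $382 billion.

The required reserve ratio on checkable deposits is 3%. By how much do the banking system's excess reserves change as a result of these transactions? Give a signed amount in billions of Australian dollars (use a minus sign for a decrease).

FX purchase $333 billion: reserves +$333B, deposits 0.
Asset purchase (from non-banks) $339 billion: reserves +$339B, deposits +$339B.
Government account inflow $240 billion: reserves −$240B, deposits −$240B.
Discount-window loan $382 billion: reserves +$382B, deposits 0.
Totals: Δreserves = +$814B, Δdeposits = +$99B.
Δrequired reserves = 3% × +$99B = +$2.97B.
Δexcess reserves = Δreserves − Δrequired = +$814B − (+$2.97B) = +$811.03 billion.

+$811.03 billion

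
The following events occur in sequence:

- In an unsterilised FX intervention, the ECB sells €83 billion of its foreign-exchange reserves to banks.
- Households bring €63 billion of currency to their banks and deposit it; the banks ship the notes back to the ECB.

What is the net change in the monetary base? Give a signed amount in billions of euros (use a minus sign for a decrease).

ECB balance sheet:
  Assets:      Foreign assets −€83B
  Liabilities: Bank reserves −€20B, Currency in circulation −€63B
Commercial banking system:
  Assets:      Reserves at CB −€20B, Foreign assets +€83B
  Liabilities: Checkable deposits +€63B
Monetary base = currency + reserves: −€63B + (−€20B) = -€83 billion.

-€83 billion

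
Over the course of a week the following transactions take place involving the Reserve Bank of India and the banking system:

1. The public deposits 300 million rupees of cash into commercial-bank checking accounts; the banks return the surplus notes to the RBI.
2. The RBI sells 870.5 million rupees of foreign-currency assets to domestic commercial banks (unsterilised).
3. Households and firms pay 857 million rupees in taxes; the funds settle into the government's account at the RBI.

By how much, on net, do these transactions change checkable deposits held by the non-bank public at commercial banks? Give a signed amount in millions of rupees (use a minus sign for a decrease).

-557 million

Currency deposit 300 million rupees: non-bank counterparties' bank balances rise → +300M.
FX sale 870.5 million rupees: the counterparty is a bank, so public deposits are unchanged → 0.
Government account inflow 857 million rupees: non-bank counterparties' bank balances fall → −857M.
Net: 300 + 0 − 857 = -557 million.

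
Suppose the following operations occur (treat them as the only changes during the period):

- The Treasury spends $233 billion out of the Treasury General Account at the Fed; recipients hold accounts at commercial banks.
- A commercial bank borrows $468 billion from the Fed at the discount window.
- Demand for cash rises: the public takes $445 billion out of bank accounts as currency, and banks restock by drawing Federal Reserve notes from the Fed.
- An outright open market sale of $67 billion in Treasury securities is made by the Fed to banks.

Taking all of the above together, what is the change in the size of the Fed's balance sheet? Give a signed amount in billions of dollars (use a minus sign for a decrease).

Government spending $233 billion: only the composition of liabilities changes → 0.
Discount-window loan $468 billion: a Fed asset is acquired → +$468B.
Currency withdrawal $445 billion: only the composition of liabilities changes → 0.
OMO sale (to banks) $67 billion: a Fed asset is shed → −$67B.
Net: 0 + 468 + 0 − 67 = +$401 billion.

+$401 billion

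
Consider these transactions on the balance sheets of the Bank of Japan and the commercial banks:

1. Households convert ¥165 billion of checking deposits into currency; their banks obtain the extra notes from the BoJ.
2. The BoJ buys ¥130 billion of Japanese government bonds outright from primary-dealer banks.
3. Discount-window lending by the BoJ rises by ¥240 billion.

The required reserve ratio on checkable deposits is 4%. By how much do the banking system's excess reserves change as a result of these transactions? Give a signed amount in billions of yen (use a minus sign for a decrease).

+¥211.6 billion

Currency withdrawal ¥165 billion: reserves −¥165B, deposits −¥165B.
OMO purchase (from banks) ¥130 billion: reserves +¥130B, deposits 0.
Discount-window loan ¥240 billion: reserves +¥240B, deposits 0.
Totals: Δreserves = +¥205B, Δdeposits = −¥165B.
Δrequired reserves = 4% × −¥165B = −¥6.6B.
Δexcess reserves = Δreserves − Δrequired = +¥205B − (−¥6.6B) = +¥211.6 billion.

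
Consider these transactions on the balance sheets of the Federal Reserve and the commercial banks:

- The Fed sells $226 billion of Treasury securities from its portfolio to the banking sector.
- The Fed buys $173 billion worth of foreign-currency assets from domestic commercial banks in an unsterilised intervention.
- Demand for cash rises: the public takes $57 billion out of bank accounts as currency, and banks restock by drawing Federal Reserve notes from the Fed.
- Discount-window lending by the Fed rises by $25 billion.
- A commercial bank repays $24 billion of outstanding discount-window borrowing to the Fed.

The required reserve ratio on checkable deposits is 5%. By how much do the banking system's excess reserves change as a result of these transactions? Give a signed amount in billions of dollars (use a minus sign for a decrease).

OMO sale (to banks) $226 billion: reserves −$226B, deposits 0.
FX purchase $173 billion: reserves +$173B, deposits 0.
Currency withdrawal $57 billion: reserves −$57B, deposits −$57B.
Discount-window loan $25 billion: reserves +$25B, deposits 0.
Discount-window repayment $24 billion: reserves −$24B, deposits 0.
Totals: Δreserves = −$109B, Δdeposits = −$57B.
Δrequired reserves = 5% × −$57B = −$2.85B.
Δexcess reserves = Δreserves − Δrequired = −$109B − (−$2.85B) = -$106.15 billion.

-$106.15 billion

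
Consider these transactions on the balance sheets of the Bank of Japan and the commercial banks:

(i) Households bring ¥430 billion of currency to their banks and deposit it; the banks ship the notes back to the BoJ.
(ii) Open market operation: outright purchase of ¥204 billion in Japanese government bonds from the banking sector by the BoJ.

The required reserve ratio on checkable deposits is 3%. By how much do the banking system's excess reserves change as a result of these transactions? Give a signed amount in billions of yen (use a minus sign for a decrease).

Currency deposit ¥430 billion: reserves +¥430B, deposits +¥430B.
OMO purchase (from banks) ¥204 billion: reserves +¥204B, deposits 0.
Totals: Δreserves = +¥634B, Δdeposits = +¥430B.
Δrequired reserves = 3% × +¥430B = +¥12.9B.
Δexcess reserves = Δreserves − Δrequired = +¥634B − (+¥12.9B) = +¥621.1 billion.

+¥621.1 billion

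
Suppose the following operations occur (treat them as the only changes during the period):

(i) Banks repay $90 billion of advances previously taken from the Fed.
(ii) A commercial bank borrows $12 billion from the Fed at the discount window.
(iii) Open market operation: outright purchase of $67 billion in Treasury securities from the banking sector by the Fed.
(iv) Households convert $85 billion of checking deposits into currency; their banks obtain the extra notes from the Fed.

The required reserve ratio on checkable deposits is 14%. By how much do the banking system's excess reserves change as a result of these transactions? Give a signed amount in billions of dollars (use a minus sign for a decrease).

-$84.1 billion

Discount-window repayment $90 billion: reserves −$90B, deposits 0.
Discount-window loan $12 billion: reserves +$12B, deposits 0.
OMO purchase (from banks) $67 billion: reserves +$67B, deposits 0.
Currency withdrawal $85 billion: reserves −$85B, deposits −$85B.
Totals: Δreserves = −$96B, Δdeposits = −$85B.
Δrequired reserves = 14% × −$85B = −$11.9B.
Δexcess reserves = Δreserves − Δrequired = −$96B − (−$11.9B) = -$84.1 billion.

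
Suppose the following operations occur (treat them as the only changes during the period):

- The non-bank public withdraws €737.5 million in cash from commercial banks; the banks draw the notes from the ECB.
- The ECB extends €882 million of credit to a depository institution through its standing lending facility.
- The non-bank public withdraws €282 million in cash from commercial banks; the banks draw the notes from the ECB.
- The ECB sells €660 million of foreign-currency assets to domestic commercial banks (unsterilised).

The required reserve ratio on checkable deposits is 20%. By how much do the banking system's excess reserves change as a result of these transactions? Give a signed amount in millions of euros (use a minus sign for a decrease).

-€593.6 million

Currency withdrawal €737.5 million: reserves −€737.5M, deposits −€737.5M.
Discount-window loan €882 million: reserves +€882M, deposits 0.
Currency withdrawal €282 million: reserves −€282M, deposits −€282M.
FX sale €660 million: reserves −€660M, deposits 0.
Totals: Δreserves = −€797.5M, Δdeposits = −€1019.5M.
Δrequired reserves = 20% × −€1019.5M = −€203.9M.
Δexcess reserves = Δreserves − Δrequired = −€797.5M − (−€203.9M) = -€593.6 million.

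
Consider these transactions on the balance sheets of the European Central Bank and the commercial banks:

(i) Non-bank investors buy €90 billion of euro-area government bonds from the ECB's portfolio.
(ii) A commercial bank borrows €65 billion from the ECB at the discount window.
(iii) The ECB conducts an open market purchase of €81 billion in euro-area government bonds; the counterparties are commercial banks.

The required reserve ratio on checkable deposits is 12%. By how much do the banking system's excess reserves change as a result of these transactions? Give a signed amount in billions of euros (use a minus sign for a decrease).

+€66.8 billion

Asset sale (to non-banks) €90 billion: reserves −€90B, deposits −€90B.
Discount-window loan €65 billion: reserves +€65B, deposits 0.
OMO purchase (from banks) €81 billion: reserves +€81B, deposits 0.
Totals: Δreserves = +€56B, Δdeposits = −€90B.
Δrequired reserves = 12% × −€90B = −€10.8B.
Δexcess reserves = Δreserves − Δrequired = +€56B − (−€10.8B) = +€66.8 billion.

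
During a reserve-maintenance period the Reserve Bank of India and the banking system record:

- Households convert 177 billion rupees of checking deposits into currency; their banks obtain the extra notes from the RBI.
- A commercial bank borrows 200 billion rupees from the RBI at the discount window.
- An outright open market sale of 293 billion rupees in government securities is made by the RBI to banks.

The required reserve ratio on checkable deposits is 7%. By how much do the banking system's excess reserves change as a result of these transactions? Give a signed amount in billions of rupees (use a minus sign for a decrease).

-257.61 billion

Currency withdrawal 177 billion rupees: reserves −177B, deposits −177B.
Discount-window loan 200 billion rupees: reserves +200B, deposits 0.
OMO sale (to banks) 293 billion rupees: reserves −293B, deposits 0.
Totals: Δreserves = −270B, Δdeposits = −177B.
Δrequired reserves = 7% × −177B = −12.39B.
Δexcess reserves = Δreserves − Δrequired = −270B − (−12.39B) = -257.61 billion.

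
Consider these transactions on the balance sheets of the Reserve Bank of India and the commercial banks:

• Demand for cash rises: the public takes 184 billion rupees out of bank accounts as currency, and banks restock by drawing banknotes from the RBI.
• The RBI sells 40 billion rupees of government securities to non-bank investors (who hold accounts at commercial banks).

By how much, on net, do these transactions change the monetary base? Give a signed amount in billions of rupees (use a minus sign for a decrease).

RBI balance sheet:
  Assets:      Securities −40B
  Liabilities: Bank reserves −224B, Currency in circulation +184B
Monetary base = currency + reserves: +184B + (−224B) = -40 billion.

-40 billion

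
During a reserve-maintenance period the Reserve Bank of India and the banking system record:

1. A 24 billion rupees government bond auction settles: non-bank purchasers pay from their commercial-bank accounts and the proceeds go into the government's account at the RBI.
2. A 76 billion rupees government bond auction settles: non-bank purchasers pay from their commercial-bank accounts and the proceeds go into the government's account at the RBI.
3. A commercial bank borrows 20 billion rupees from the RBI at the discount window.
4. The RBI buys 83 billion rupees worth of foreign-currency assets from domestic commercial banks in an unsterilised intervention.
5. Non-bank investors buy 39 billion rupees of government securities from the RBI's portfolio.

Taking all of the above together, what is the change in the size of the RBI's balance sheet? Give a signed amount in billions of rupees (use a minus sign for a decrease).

Government account inflow 24 billion rupees: only the composition of liabilities changes → 0.
Government account inflow 76 billion rupees: only the composition of liabilities changes → 0.
Discount-window loan 20 billion rupees: an RBI asset is acquired → +20B.
FX purchase 83 billion rupees: an RBI asset is acquired → +83B.
Asset sale (to non-banks) 39 billion rupees: an RBI asset is shed → −39B.
Net: 0 + 0 + 20 + 83 − 39 = +64 billion.

+64 billion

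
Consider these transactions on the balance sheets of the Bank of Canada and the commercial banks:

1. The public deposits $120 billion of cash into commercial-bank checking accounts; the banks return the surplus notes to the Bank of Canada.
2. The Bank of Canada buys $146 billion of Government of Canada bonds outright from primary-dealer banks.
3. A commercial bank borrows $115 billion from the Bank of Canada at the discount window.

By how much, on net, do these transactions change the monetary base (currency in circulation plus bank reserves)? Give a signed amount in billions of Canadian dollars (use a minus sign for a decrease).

+$261 billion

Bank of Canada balance sheet:
  Assets:      Securities +$146B, Loans to banks +$115B
  Liabilities: Bank reserves +$381B, Currency in circulation −$120B
Commercial banking system:
  Assets:      Reserves at CB +$381B, Securities −$146B
  Liabilities: Checkable deposits +$120B, Borrowings from CB +$115B
Monetary base = currency + reserves: −$120B + (+$381B) = +$261 billion.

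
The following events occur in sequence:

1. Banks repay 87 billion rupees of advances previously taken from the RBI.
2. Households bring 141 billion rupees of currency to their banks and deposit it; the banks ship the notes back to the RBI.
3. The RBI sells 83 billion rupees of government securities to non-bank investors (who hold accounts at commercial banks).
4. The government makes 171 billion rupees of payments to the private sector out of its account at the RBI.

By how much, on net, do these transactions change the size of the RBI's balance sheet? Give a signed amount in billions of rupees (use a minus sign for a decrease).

-170 billion

Discount-window repayment 87 billion rupees: an RBI asset is shed → −87B.
Currency deposit 141 billion rupees: only the composition of liabilities changes → 0.
Asset sale (to non-banks) 83 billion rupees: an RBI asset is shed → −83B.
Government spending 171 billion rupees: only the composition of liabilities changes → 0.
Net: −87 + 0 − 83 + 0 = -170 billion.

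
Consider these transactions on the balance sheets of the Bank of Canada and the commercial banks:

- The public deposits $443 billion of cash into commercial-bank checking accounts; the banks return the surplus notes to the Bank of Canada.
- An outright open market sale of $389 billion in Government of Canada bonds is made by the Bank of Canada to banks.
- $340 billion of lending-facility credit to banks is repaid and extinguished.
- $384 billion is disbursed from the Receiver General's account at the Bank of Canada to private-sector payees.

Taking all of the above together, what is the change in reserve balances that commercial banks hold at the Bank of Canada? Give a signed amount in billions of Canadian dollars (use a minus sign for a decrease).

+$98 billion

Currency deposit $443 billion: returned notes are swapped for reserve credit → +$443B.
OMO sale (to banks) $389 billion: the buying banks pay out of their reserve balances → −$389B.
Discount-window repayment $340 billion: repayment is debited from reserves → −$340B.
Government spending $384 billion: government payments flow into bank reserve accounts → +$384B.
Net: 443 − 389 − 340 + 384 = +$98 billion.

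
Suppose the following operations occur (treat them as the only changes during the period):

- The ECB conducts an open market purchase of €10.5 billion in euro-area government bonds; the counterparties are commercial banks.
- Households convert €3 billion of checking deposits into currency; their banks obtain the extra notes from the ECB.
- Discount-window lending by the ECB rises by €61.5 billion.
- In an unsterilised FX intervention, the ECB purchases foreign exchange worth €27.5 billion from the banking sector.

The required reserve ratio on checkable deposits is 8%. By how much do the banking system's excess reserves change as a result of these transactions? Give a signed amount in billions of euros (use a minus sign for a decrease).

+€96.74 billion

OMO purchase (from banks) €10.5 billion: reserves +€10.5B, deposits 0.
Currency withdrawal €3 billion: reserves −€3B, deposits −€3B.
Discount-window loan €61.5 billion: reserves +€61.5B, deposits 0.
FX purchase €27.5 billion: reserves +€27.5B, deposits 0.
Totals: Δreserves = +€96.5B, Δdeposits = −€3B.
Δrequired reserves = 8% × −€3B = −€0.24B.
Δexcess reserves = Δreserves − Δrequired = +€96.5B − (−€0.24B) = +€96.74 billion.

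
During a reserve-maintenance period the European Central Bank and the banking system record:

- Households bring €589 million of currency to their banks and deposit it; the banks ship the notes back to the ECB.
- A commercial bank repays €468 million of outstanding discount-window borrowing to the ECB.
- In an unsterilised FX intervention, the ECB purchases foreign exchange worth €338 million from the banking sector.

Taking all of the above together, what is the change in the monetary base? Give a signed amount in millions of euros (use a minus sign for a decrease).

-€130 million

Currency deposit €589 million: just a shift between currency and reserves — both are base money → 0.
Discount-window repayment €468 million: ECB balance sheet contracts → −€468M.
FX purchase €338 million: ECB balance sheet expands → +€338M.
Net: 0 − 468 + 338 = -€130 million.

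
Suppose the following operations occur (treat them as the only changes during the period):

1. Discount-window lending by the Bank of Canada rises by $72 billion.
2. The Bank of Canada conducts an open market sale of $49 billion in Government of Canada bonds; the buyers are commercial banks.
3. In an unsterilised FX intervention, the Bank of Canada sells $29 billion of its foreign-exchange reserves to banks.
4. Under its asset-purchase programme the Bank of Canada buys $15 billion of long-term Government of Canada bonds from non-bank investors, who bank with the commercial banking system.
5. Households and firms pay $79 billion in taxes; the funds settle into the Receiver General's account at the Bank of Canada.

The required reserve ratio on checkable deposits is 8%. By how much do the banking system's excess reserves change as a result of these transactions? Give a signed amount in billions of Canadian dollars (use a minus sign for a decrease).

Discount-window loan $72 billion: reserves +$72B, deposits 0.
OMO sale (to banks) $49 billion: reserves −$49B, deposits 0.
FX sale $29 billion: reserves −$29B, deposits 0.
Asset purchase (from non-banks) $15 billion: reserves +$15B, deposits +$15B.
Government account inflow $79 billion: reserves −$79B, deposits −$79B.
Totals: Δreserves = −$70B, Δdeposits = −$64B.
Δrequired reserves = 8% × −$64B = −$5.12B.
Δexcess reserves = Δreserves − Δrequired = −$70B − (−$5.12B) = -$64.88 billion.

-$64.88 billion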